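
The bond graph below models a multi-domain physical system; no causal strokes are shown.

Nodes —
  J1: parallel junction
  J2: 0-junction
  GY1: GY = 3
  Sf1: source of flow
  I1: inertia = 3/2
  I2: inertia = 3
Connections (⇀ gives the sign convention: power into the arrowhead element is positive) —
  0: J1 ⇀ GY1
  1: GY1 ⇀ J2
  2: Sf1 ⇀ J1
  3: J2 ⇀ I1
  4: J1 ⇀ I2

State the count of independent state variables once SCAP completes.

#2 →Sf1  (source Sf1 imposes f)
#3 →I1  (I1 integral (f out))
#1 →J2  (only one effort-in slot at J2)
#0 →J1  (through GY1, causality inverts; strokes same side of GY1)
#4 →I2  (common-e at J1 fixed by 0)

2  (I1, I2 all integral)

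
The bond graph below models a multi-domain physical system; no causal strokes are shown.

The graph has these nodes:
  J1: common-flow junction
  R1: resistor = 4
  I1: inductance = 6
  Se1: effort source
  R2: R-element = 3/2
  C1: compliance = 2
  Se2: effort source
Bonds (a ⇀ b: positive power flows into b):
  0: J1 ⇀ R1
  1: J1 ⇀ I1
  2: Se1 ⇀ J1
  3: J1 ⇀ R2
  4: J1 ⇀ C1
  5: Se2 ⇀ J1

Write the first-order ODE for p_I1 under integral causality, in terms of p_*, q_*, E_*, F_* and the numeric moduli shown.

dp_I1/dt = E_Se1 + E_Se2 - 11*p_I1/12 - q_C1/2

#2 |J1  (Se1 fixes effort; stroke away)
#5 |J1  (source Se2 imposes e)
#1 |I1  (I1 outputs flow p/I1)
#0 |J1  (1-jn J1 has f-setter on 1)
#3 |J1  (J1 flow already set via bond 1)
#4 |J1  (J1: bond 1 brought flow, rest push out)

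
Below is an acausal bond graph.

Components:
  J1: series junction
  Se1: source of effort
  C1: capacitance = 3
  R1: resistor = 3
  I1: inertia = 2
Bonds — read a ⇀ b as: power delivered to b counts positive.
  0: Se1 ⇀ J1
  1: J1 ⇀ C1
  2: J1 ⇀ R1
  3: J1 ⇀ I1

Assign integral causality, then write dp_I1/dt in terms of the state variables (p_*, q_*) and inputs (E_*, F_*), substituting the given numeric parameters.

#0 stroke at J1  (source Se1 imposes e)
#1 stroke at J1  (C1 integral (e out))
#3 stroke at I1  (prefer integral on I1)
#2 stroke at J1  (1-jn J1 has f-setter on 3)

dp_I1/dt = E_Se1 - 3*p_I1/2 - q_C1/3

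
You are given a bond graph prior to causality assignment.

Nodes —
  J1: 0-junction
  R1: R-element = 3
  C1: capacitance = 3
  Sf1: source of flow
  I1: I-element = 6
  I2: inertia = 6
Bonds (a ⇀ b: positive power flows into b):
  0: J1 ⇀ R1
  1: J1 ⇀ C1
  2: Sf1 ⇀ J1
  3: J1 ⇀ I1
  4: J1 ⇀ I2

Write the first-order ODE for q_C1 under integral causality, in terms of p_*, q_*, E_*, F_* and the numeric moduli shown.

dq_C1/dt = F_Sf1 - p_I1/6 - p_I2/6 - q_C1/9

#2 →Sf1  (source Sf1 imposes f)
#1 →J1  (C1: C, integral causality)
#0 →R1  (J1: bond 1 brought effort, rest push out)
#3 →I1  (J1: bond 1 brought effort, rest push out)
#4 →I2  (common-e at J1 fixed by 1)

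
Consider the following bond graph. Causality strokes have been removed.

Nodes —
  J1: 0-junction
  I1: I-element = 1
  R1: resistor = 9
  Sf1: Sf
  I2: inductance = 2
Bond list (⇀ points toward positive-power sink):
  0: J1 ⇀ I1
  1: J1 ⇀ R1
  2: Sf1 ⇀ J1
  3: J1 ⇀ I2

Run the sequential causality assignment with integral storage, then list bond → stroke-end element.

β0 |I1
β1 |J1
β2 |Sf1
β3 |I2

β2 →Sf1  (Sf1 fixes flow; stroke at Sf1)
β0 →I1  (I1 outputs flow p/I1)
β3 →I2  (I2 integral (f out))
β1 →J1  (J1 needs exactly one e-in)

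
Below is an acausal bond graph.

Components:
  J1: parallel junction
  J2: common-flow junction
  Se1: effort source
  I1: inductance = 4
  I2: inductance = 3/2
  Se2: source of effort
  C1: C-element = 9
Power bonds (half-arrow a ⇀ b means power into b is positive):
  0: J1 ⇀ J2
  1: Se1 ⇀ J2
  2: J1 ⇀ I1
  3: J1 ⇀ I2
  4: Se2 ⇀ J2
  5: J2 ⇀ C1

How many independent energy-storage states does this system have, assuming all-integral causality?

3  (C1, I1, I2 all integral)

#1 stroke at J2  (Se1 fixes effort; stroke away)
#4 stroke at J2  (source Se2 imposes e)
#2 stroke at I1  (I1: I, integral causality)
#3 stroke at I2  (prefer integral on I2)
#0 stroke at J1  (closing 0-jn rule on J1)
#5 stroke at J2  (J2 flow already set via bond 0)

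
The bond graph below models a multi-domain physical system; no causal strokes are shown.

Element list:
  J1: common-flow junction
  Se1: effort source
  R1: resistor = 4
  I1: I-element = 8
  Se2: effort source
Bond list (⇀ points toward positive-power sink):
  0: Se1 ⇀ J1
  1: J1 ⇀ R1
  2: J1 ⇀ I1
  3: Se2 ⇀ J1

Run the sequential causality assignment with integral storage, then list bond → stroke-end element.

b0 |J1
b1 |J1
b2 |I1
b3 |J1

#0 stroke at J1  (Se1: effort source, stroke at far end)
#3 stroke at J1  (Se2 (Se) sets effort on bond)
#2 stroke at I1  (I1 outputs flow p/I1)
#1 stroke at J1  (J1 flow already set via bond 2)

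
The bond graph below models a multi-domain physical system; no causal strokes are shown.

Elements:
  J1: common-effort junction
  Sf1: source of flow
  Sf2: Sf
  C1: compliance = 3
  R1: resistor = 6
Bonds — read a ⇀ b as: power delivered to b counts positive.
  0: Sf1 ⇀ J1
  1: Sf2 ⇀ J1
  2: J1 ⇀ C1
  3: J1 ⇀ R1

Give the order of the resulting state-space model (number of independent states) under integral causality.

#0 →Sf1  (Sf1 (Sf) sets flow on bond)
#1 →Sf2  (source Sf2 imposes f)
#2 →J1  (C1 outputs effort q/C1)
#3 →R1  (J1 effort already set via bond 2)

1  (C1 all integral)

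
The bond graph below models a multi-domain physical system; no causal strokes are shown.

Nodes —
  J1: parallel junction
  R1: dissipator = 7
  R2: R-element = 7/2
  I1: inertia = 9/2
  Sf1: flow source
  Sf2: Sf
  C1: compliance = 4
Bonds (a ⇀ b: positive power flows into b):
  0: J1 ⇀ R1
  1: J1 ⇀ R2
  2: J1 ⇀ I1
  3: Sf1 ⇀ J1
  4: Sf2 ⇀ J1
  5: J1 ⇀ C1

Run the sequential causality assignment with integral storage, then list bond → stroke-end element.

β0 |R1
β1 |R2
β2 |I1
β3 |Sf1
β4 |Sf2
β5 |J1

β3 →Sf1  (Sf1: flow source, stroke at near end)
β4 →Sf2  (Sf2: flow source, stroke at near end)
β2 →I1  (I1: I, integral causality)
β5 →J1  (C1 integral (e out))
β0 →R1  (J1 effort already set via bond 5)
β1 →R2  (J1 effort already set via bond 5)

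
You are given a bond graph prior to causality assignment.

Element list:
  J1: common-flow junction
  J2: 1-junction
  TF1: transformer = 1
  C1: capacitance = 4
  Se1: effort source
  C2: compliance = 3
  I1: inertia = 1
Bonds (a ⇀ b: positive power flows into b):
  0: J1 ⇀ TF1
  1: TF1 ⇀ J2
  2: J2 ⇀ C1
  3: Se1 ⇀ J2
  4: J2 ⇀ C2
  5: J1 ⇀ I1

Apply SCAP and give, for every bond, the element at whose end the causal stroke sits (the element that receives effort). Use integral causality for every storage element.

β0 stroke→J1
β1 stroke→TF1
β2 stroke→J2
β3 stroke→J2
β4 stroke→J2
β5 stroke→I1

b3 →J2  (Se1 fixes effort; stroke away)
b2 →J2  (C1: C, integral causality)
b4 →J2  (C2 integral (e out))
b1 →TF1  (only one flow-in slot at J2)
b0 →J1  (TF1 one-in-one-out from 1)
b5 →I1  (closing 1-jn rule on J1)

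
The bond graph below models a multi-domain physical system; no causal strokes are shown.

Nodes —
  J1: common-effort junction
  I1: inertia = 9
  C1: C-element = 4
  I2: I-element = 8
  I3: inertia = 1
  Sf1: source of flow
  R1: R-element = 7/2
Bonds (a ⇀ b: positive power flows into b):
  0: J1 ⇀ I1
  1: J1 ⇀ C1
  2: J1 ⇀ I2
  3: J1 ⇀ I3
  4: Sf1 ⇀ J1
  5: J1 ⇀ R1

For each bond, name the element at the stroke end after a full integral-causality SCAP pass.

#0 stroke→I1
#1 stroke→J1
#2 stroke→I2
#3 stroke→I3
#4 stroke→Sf1
#5 stroke→R1

b4 |Sf1  (Sf1 fixes flow; stroke at Sf1)
b0 |I1  (I1 integral (f out))
b1 |J1  (prefer integral on C1)
b2 |I2  (common-e at J1 fixed by 1)
b3 |I3  (common-e at J1 fixed by 1)
b5 |R1  (J1: bond 1 brought effort, rest push out)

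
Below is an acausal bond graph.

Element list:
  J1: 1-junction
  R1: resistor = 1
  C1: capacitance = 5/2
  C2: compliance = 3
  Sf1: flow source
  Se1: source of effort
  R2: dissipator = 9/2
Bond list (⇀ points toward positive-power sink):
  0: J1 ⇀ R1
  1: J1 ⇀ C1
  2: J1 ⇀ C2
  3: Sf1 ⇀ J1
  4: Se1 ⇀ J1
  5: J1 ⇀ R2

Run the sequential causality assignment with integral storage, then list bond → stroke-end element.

bond 0 →J1
bond 1 →J1
bond 2 →J1
bond 3 →Sf1
bond 4 →J1
bond 5 →J1

#3 stroke→Sf1  (Sf1 (Sf) sets flow on bond)
#4 stroke→J1  (Se1: effort source, stroke at far end)
#0 stroke→J1  (1-jn J1 has f-setter on 3)
#1 stroke→J1  (common-f at J1 fixed by 3)
#2 stroke→J1  (J1 flow already set via bond 3)
#5 stroke→J1  (J1 flow already set via bond 3)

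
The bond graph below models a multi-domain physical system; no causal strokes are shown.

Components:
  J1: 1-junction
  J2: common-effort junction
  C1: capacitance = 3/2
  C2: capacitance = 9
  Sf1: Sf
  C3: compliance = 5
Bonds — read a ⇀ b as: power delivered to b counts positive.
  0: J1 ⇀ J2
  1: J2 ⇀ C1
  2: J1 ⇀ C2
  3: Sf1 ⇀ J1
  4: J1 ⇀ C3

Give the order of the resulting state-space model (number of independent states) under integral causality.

3  (C1, C2, C3 all integral)

#3 stroke at Sf1  (Sf1 (Sf) sets flow on bond)
#0 stroke at J1  (common-f at J1 fixed by 3)
#2 stroke at J1  (common-f at J1 fixed by 3)
#4 stroke at J1  (J1 flow already set via bond 3)
#1 stroke at J2  (J2 needs exactly one e-in)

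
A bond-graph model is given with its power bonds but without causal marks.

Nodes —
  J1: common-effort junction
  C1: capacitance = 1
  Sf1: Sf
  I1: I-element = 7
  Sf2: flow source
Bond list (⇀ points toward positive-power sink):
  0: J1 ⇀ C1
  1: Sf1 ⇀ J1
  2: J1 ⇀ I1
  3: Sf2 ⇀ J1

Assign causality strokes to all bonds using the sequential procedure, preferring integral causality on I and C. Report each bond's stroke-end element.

bond 0 stroke at J1
bond 1 stroke at Sf1
bond 2 stroke at I1
bond 3 stroke at Sf2

bond 1 stroke at Sf1  (Sf1: flow source, stroke at near end)
bond 3 stroke at Sf2  (Sf2 fixes flow; stroke at Sf2)
bond 0 stroke at J1  (C1 outputs effort q/C1)
bond 2 stroke at I1  (common-e at J1 fixed by 0)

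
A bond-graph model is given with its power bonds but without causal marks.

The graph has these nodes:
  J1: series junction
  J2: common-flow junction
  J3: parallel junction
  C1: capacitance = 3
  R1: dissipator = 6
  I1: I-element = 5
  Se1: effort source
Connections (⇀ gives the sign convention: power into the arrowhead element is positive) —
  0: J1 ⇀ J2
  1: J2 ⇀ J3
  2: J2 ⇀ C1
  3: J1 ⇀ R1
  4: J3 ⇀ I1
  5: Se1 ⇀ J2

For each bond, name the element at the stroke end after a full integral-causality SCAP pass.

bond 0 |J2
bond 1 |J3
bond 2 |J2
bond 3 |J1
bond 4 |I1
bond 5 |J2

#5 stroke at J2  (Se1 (Se) sets effort on bond)
#2 stroke at J2  (prefer integral on C1)
#4 stroke at I1  (I1 outputs flow p/I1)
#1 stroke at J3  (J3: last free bond brings effort in)
#0 stroke at J2  (1-jn J2 has f-setter on 1)
#3 stroke at J1  (J1 flow already set via bond 0)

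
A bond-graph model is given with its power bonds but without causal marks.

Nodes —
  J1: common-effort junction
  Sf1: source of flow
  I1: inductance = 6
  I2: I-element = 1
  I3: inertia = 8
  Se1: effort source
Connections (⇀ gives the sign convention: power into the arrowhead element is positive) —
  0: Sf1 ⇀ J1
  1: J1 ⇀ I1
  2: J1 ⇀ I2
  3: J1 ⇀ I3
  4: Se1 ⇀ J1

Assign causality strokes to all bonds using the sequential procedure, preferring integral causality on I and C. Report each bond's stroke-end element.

β0 |Sf1  (Sf1 (Sf) sets flow on bond)
β4 |J1  (source Se1 imposes e)
β1 |I1  (0-jn J1 has e-setter on 4)
β2 |I2  (J1 effort already set via bond 4)
β3 |I3  (0-jn J1 has e-setter on 4)

b0 |Sf1
b1 |I1
b2 |I2
b3 |I3
b4 |J1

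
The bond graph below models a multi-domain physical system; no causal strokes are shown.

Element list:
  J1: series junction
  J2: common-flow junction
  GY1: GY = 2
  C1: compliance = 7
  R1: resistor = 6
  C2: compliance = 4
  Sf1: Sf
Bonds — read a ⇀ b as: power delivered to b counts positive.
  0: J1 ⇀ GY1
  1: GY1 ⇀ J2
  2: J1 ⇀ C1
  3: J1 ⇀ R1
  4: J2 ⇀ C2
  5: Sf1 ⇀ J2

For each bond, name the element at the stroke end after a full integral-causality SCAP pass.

β0 →J1
β1 →J2
β2 →J1
β3 →R1
β4 →J2
β5 →Sf1

bond 5 →Sf1  (Sf1 fixes flow; stroke at Sf1)
bond 1 →J2  (common-f at J2 fixed by 5)
bond 4 →J2  (J2 flow already set via bond 5)
bond 0 →J1  (through GY1, causality inverts; strokes same side of GY1)
bond 2 →J1  (C1 integral (e out))
bond 3 →R1  (J1: last free bond brings flow in)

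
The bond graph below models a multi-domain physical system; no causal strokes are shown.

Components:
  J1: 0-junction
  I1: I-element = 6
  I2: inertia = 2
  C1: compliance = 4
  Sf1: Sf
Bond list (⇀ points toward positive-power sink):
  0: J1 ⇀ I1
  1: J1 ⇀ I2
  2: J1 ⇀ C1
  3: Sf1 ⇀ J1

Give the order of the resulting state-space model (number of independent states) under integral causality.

b3 stroke at Sf1  (source Sf1 imposes f)
b0 stroke at I1  (I1 integral (f out))
b1 stroke at I2  (prefer integral on I2)
b2 stroke at J1  (only one effort-in slot at J1)

3  (C1, I1, I2 all integral)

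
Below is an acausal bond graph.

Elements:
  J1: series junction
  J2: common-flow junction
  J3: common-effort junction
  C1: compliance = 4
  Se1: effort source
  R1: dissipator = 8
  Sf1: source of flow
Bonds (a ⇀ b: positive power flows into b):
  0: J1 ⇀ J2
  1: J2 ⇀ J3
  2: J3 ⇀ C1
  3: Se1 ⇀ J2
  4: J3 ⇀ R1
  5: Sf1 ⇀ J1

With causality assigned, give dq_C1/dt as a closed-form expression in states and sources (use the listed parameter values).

dq_C1/dt = F_Sf1 - q_C1/32

bond 3 stroke at J2  (Se1: effort source, stroke at far end)
bond 5 stroke at Sf1  (Sf1: flow source, stroke at near end)
bond 0 stroke at J1  (1-jn J1 has f-setter on 5)
bond 1 stroke at J2  (common-f at J2 fixed by 0)
bond 2 stroke at J3  (C1 outputs effort q/C1)
bond 4 stroke at R1  (0-jn J3 has e-setter on 2)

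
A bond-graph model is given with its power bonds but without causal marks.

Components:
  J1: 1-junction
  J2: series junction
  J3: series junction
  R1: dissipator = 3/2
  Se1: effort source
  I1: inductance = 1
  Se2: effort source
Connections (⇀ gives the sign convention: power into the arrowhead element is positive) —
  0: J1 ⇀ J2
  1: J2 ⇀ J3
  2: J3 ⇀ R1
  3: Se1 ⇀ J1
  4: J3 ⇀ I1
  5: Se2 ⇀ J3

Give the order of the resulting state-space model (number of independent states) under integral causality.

β3 →J1  (Se1: effort source, stroke at far end)
β5 →J3  (Se2 (Se) sets effort on bond)
β0 →J2  (J1 needs exactly one f-in)
β1 →J3  (J2: last free bond brings flow in)
β4 →I1  (I1 integral (f out))
β2 →J3  (J3 flow already set via bond 4)

1  (I1 all integral)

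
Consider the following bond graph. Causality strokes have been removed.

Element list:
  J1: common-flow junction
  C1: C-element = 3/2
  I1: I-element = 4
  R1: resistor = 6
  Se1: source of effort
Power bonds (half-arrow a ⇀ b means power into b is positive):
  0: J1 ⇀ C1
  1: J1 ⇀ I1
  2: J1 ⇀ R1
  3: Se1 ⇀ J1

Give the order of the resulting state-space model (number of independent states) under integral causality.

2  (C1, I1 all integral)

bond 3 |J1  (Se1 fixes effort; stroke away)
bond 0 |J1  (C1: C, integral causality)
bond 1 |I1  (I1: I, integral causality)
bond 2 |J1  (J1: bond 1 brought flow, rest push out)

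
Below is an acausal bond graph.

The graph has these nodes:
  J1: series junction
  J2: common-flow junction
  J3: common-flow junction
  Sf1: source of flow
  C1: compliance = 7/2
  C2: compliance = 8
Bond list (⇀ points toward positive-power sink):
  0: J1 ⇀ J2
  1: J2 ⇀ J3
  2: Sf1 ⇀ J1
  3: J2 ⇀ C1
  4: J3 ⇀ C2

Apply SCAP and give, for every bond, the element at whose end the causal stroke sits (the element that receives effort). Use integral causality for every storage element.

β0 stroke at J1
β1 stroke at J2
β2 stroke at Sf1
β3 stroke at J2
β4 stroke at J3

#2 |Sf1  (Sf1 (Sf) sets flow on bond)
#0 |J1  (J1: bond 2 brought flow, rest push out)
#1 |J2  (1-jn J2 has f-setter on 0)
#3 |J2  (1-jn J2 has f-setter on 0)
#4 |J3  (J3: bond 1 brought flow, rest push out)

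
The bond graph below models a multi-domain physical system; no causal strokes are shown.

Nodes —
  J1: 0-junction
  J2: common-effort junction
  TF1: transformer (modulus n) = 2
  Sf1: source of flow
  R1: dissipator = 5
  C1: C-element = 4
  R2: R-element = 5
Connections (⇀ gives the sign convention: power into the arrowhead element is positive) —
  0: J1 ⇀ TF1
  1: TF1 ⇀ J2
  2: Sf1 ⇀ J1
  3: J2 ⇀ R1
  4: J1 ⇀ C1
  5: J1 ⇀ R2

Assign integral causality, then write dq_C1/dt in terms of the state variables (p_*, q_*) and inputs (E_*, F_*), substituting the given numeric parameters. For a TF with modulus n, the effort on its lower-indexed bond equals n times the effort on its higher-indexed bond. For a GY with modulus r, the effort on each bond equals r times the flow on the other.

#2 |Sf1  (Sf1 fixes flow; stroke at Sf1)
#4 |J1  (C1 integral (e out))
#0 |TF1  (J1 effort already set via bond 4)
#5 |R2  (J1: bond 4 brought effort, rest push out)
#1 |J2  (through TF1, causality passes straight; one stroke at TF1)
#3 |R1  (0-jn J2 has e-setter on 1)

dq_C1/dt = F_Sf1 - q_C1/16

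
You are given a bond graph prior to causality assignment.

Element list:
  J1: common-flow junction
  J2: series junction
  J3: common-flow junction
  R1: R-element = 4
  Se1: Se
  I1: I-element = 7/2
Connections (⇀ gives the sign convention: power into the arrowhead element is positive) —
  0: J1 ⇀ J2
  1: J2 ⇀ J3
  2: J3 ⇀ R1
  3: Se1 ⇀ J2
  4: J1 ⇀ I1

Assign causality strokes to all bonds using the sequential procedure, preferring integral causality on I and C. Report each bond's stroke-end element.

b3 stroke→J2  (Se1 fixes effort; stroke away)
b4 stroke→I1  (prefer integral on I1)
b0 stroke→J1  (1-jn J1 has f-setter on 4)
b1 stroke→J2  (1-jn J2 has f-setter on 0)
b2 stroke→J3  (common-f at J3 fixed by 1)

β0 →J1
β1 →J2
β2 →J3
β3 →J2
β4 →I1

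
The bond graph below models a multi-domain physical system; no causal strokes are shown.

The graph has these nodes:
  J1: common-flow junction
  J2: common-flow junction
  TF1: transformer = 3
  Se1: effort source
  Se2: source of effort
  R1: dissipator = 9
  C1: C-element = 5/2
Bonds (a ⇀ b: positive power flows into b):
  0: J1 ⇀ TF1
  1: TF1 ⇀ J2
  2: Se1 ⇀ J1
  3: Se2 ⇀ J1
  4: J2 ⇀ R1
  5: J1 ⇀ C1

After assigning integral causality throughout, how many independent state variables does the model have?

b2 stroke at J1  (Se1 fixes effort; stroke away)
b3 stroke at J1  (source Se2 imposes e)
b5 stroke at J1  (C1: C, integral causality)
b0 stroke at TF1  (J1 needs exactly one f-in)
b1 stroke at J2  (TF TF1: opposite of bond 0)
b4 stroke at R1  (closing 1-jn rule on J2)

1  (C1 all integral)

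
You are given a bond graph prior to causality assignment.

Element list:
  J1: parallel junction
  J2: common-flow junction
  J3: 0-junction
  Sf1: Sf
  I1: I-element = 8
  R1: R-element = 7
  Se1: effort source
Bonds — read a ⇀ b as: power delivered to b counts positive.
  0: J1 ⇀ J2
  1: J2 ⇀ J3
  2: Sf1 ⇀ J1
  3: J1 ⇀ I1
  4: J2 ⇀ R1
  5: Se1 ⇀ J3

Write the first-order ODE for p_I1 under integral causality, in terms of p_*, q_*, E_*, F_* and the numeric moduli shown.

bond 2 |Sf1  (Sf1 fixes flow; stroke at Sf1)
bond 5 |J3  (source Se1 imposes e)
bond 1 |J2  (common-e at J3 fixed by 5)
bond 3 |I1  (I1: I, integral causality)
bond 0 |J1  (only one effort-in slot at J1)
bond 4 |J2  (1-jn J2 has f-setter on 0)

dp_I1/dt = E_Se1 + 7*F_Sf1 - 7*p_I1/8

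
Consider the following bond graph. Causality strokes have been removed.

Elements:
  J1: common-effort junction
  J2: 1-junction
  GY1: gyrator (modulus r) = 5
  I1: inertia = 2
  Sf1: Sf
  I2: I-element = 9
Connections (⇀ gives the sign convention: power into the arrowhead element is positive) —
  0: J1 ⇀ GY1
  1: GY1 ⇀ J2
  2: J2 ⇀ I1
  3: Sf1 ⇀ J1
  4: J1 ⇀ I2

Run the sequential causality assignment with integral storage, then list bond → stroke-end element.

b3 →Sf1  (Sf1 (Sf) sets flow on bond)
b2 →I1  (prefer integral on I1)
b1 →J2  (common-f at J2 fixed by 2)
b0 →J1  (GY GY1: same side as bond 1)
b4 →I2  (0-jn J1 has e-setter on 0)

#0 stroke→J1
#1 stroke→J2
#2 stroke→I1
#3 stroke→Sf1
#4 stroke→I2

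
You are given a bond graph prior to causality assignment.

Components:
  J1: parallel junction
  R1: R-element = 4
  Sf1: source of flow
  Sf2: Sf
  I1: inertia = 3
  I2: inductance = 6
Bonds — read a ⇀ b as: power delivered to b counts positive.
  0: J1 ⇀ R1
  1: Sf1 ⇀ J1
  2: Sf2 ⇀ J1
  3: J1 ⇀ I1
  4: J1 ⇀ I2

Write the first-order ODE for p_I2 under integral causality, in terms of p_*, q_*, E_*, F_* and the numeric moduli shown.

bond 1 →Sf1  (source Sf1 imposes f)
bond 2 →Sf2  (Sf2 (Sf) sets flow on bond)
bond 3 →I1  (I1 outputs flow p/I1)
bond 4 →I2  (prefer integral on I2)
bond 0 →J1  (closing 0-jn rule on J1)

dp_I2/dt = 4*F_Sf1 + 4*F_Sf2 - 4*p_I1/3 - 2*p_I2/3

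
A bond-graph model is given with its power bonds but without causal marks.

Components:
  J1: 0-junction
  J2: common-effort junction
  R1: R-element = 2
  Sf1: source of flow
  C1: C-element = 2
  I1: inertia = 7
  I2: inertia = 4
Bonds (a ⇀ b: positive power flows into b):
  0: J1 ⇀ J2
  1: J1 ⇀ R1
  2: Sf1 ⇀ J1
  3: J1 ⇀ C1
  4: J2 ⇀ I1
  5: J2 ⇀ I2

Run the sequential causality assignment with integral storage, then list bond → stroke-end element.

#0 |J2
#1 |R1
#2 |Sf1
#3 |J1
#4 |I1
#5 |I2

β2 →Sf1  (Sf1: flow source, stroke at near end)
β3 →J1  (C1 outputs effort q/C1)
β0 →J2  (J1 effort already set via bond 3)
β1 →R1  (J1: bond 3 brought effort, rest push out)
β4 →I1  (J2 effort already set via bond 0)
β5 →I2  (common-e at J2 fixed by 0)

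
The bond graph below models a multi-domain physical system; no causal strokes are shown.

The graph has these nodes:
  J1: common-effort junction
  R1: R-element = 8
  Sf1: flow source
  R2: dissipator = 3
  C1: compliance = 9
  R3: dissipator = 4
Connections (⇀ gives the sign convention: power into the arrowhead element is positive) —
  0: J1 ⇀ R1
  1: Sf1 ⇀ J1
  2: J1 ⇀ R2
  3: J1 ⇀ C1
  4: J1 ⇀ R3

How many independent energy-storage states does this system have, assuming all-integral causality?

1  (C1 all integral)

bond 1 stroke→Sf1  (Sf1 fixes flow; stroke at Sf1)
bond 3 stroke→J1  (prefer integral on C1)
bond 0 stroke→R1  (J1 effort already set via bond 3)
bond 2 stroke→R2  (J1: bond 3 brought effort, rest push out)
bond 4 stroke→R3  (J1: bond 3 brought effort, rest push out)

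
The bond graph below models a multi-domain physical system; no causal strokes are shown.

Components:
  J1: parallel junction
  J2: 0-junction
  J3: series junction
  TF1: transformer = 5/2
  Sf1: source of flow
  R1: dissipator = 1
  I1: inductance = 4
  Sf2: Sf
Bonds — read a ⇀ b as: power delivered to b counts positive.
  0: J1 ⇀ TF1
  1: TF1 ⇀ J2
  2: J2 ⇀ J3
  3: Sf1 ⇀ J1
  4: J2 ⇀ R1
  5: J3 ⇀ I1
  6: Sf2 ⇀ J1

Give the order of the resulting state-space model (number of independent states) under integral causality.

1  (I1 all integral)

#3 |Sf1  (Sf1 (Sf) sets flow on bond)
#6 |Sf2  (Sf2 (Sf) sets flow on bond)
#0 |J1  (J1: last free bond brings effort in)
#1 |TF1  (through TF1, causality passes straight; one stroke at TF1)
#5 |I1  (I1 integral (f out))
#2 |J3  (1-jn J3 has f-setter on 5)
#4 |J2  (J2: last free bond brings effort in)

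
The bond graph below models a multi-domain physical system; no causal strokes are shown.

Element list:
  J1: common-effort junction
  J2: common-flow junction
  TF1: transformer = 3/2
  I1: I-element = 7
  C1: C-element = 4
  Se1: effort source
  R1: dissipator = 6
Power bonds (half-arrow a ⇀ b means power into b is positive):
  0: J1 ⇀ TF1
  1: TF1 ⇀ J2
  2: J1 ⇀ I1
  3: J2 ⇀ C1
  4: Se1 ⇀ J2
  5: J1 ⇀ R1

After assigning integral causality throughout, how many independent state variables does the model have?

2  (C1, I1 all integral)

b4 stroke→J2  (source Se1 imposes e)
b2 stroke→I1  (I1 outputs flow p/I1)
b3 stroke→J2  (prefer integral on C1)
b1 stroke→TF1  (J2 needs exactly one f-in)
b0 stroke→J1  (TF1: transformer flips bond 1)
b5 stroke→R1  (J1 effort already set via bond 0)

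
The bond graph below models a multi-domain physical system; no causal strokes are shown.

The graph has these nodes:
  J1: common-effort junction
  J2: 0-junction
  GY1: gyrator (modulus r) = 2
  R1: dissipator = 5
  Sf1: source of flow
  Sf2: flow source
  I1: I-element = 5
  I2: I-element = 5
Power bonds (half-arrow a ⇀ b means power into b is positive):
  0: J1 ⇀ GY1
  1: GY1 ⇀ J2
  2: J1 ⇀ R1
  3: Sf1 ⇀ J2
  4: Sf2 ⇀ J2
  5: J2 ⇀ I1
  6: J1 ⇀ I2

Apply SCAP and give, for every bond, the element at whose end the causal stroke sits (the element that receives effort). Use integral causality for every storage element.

b0 stroke at J1
b1 stroke at J2
b2 stroke at R1
b3 stroke at Sf1
b4 stroke at Sf2
b5 stroke at I1
b6 stroke at I2

bond 3 |Sf1  (source Sf1 imposes f)
bond 4 |Sf2  (Sf2: flow source, stroke at near end)
bond 5 |I1  (prefer integral on I1)
bond 1 |J2  (J2 needs exactly one e-in)
bond 0 |J1  (GY1 both-in/both-out from 1)
bond 2 |R1  (J1: bond 0 brought effort, rest push out)
bond 6 |I2  (J1 effort already set via bond 0)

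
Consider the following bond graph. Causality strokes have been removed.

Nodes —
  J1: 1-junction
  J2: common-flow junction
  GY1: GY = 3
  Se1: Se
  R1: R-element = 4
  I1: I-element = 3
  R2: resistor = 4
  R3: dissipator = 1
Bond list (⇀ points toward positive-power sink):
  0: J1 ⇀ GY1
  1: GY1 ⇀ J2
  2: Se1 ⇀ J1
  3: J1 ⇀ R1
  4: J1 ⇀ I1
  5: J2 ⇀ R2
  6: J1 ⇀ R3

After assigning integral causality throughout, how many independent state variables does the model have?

#2 →J1  (source Se1 imposes e)
#4 →I1  (I1: I, integral causality)
#0 →J1  (1-jn J1 has f-setter on 4)
#3 →J1  (J1 flow already set via bond 4)
#6 →J1  (common-f at J1 fixed by 4)
#1 →J2  (GY1: gyrator matches bond 0)
#5 →R2  (only one flow-in slot at J2)

1  (I1 all integral)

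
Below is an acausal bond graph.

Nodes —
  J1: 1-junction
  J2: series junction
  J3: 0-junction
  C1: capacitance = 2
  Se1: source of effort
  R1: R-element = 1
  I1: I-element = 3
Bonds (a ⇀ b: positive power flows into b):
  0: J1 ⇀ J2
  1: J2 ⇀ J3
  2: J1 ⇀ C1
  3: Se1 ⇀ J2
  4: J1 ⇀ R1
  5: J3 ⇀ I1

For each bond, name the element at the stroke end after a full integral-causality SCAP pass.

b0 |J2
b1 |J3
b2 |J1
b3 |J2
b4 |J1
b5 |I1

β3 |J2  (Se1: effort source, stroke at far end)
β2 |J1  (C1 integral (e out))
β5 |I1  (I1 outputs flow p/I1)
β1 |J3  (closing 0-jn rule on J3)
β0 |J2  (J2: bond 1 brought flow, rest push out)
β4 |J1  (common-f at J1 fixed by 0)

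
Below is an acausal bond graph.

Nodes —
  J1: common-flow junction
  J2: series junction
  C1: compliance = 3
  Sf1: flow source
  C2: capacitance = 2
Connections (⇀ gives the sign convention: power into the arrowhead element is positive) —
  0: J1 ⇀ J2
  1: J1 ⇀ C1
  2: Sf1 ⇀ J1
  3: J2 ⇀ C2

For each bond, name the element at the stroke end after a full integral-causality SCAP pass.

bond 0 |J1
bond 1 |J1
bond 2 |Sf1
bond 3 |J2

bond 2 →Sf1  (source Sf1 imposes f)
bond 0 →J1  (J1 flow already set via bond 2)
bond 1 →J1  (1-jn J1 has f-setter on 2)
bond 3 →J2  (common-f at J2 fixed by 0)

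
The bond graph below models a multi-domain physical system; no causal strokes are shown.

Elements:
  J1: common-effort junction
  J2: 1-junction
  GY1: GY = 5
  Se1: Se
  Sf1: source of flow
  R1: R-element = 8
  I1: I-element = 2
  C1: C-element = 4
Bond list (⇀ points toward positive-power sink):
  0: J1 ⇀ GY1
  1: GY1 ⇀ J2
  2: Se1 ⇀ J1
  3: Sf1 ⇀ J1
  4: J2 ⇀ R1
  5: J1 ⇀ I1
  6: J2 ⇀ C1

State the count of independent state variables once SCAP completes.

#2 |J1  (source Se1 imposes e)
#3 |Sf1  (Sf1 fixes flow; stroke at Sf1)
#0 |GY1  (common-e at J1 fixed by 2)
#5 |I1  (J1: bond 2 brought effort, rest push out)
#1 |GY1  (GY1 both-in/both-out from 0)
#4 |J2  (J2 flow already set via bond 1)
#6 |J2  (J2 flow already set via bond 1)

2  (C1, I1 all integral)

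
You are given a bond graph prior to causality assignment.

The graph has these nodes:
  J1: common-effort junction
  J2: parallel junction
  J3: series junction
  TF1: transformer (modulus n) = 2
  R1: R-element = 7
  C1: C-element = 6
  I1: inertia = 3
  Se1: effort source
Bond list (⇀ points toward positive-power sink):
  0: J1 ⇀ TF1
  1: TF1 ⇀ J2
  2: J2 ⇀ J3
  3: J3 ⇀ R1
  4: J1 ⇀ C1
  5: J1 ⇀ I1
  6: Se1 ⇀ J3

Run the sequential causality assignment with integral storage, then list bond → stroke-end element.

#6 stroke→J3  (Se1 (Se) sets effort on bond)
#4 stroke→J1  (C1 integral (e out))
#0 stroke→TF1  (common-e at J1 fixed by 4)
#5 stroke→I1  (J1: bond 4 brought effort, rest push out)
#1 stroke→J2  (TF1: transformer flips bond 0)
#2 stroke→J3  (J2 effort already set via bond 1)
#3 stroke→R1  (J3: last free bond brings flow in)

b0 |TF1
b1 |J2
b2 |J3
b3 |R1
b4 |J1
b5 |I1
b6 |J3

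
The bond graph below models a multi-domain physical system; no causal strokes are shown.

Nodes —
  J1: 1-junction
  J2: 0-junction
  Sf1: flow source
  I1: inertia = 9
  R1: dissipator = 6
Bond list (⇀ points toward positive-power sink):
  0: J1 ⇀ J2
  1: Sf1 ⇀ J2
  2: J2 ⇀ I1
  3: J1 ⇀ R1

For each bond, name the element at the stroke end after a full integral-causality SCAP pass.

β0 stroke→J2
β1 stroke→Sf1
β2 stroke→I1
β3 stroke→J1

#1 →Sf1  (Sf1 (Sf) sets flow on bond)
#2 →I1  (I1 outputs flow p/I1)
#0 →J2  (J2: last free bond brings effort in)
#3 →J1  (J1 flow already set via bond 0)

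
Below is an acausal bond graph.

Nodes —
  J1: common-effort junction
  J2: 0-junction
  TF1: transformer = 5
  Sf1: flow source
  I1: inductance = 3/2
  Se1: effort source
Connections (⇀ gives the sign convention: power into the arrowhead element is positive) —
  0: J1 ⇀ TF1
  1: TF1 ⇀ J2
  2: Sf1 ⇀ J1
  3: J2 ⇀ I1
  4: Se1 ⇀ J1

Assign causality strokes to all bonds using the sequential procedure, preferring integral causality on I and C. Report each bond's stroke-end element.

β2 stroke at Sf1  (Sf1: flow source, stroke at near end)
β4 stroke at J1  (Se1 (Se) sets effort on bond)
β0 stroke at TF1  (0-jn J1 has e-setter on 4)
β1 stroke at J2  (TF TF1: opposite of bond 0)
β3 stroke at I1  (J2: bond 1 brought effort, rest push out)

β0 stroke→TF1
β1 stroke→J2
β2 stroke→Sf1
β3 stroke→I1
β4 stroke→J1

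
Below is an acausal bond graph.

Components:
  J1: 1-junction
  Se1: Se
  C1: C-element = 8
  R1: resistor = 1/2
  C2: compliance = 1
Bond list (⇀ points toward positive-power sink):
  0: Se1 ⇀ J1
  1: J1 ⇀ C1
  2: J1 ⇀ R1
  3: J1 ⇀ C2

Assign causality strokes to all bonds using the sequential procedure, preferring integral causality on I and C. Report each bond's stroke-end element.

#0 |J1
#1 |J1
#2 |R1
#3 |J1

#0 →J1  (Se1: effort source, stroke at far end)
#1 →J1  (prefer integral on C1)
#3 →J1  (C2 integral (e out))
#2 →R1  (only one flow-in slot at J1)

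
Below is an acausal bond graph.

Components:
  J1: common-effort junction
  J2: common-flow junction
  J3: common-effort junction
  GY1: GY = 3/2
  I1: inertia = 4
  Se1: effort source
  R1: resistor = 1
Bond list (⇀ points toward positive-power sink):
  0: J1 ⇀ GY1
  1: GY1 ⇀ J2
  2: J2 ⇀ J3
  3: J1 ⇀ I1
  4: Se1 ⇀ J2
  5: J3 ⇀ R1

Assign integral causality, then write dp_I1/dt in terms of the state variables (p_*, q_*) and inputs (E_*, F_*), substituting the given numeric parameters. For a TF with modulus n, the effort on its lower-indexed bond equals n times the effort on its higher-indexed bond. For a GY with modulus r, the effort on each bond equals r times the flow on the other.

#4 stroke→J2  (source Se1 imposes e)
#3 stroke→I1  (I1 outputs flow p/I1)
#0 stroke→J1  (J1 needs exactly one e-in)
#1 stroke→J2  (GY1 both-in/both-out from 0)
#2 stroke→J3  (closing 1-jn rule on J2)
#5 stroke→R1  (J3: bond 2 brought effort, rest push out)

dp_I1/dt = 3*E_Se1/2 - 9*p_I1/16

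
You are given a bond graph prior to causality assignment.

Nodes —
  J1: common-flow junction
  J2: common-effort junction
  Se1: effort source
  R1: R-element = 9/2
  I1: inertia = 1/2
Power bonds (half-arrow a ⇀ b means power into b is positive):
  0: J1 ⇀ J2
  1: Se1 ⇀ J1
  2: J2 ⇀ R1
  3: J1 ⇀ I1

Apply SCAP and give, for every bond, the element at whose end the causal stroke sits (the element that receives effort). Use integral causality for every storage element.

#1 |J1  (Se1: effort source, stroke at far end)
#3 |I1  (I1 outputs flow p/I1)
#0 |J1  (J1 flow already set via bond 3)
#2 |J2  (closing 0-jn rule on J2)

bond 0 |J1
bond 1 |J1
bond 2 |J2
bond 3 |I1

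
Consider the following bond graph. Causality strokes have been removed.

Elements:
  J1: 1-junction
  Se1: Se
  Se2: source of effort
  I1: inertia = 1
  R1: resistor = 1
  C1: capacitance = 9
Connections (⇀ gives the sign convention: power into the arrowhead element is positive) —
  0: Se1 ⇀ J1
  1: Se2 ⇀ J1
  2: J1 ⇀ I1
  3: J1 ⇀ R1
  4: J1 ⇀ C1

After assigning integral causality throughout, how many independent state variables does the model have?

2  (C1, I1 all integral)

bond 0 stroke→J1  (Se1 fixes effort; stroke away)
bond 1 stroke→J1  (Se2 (Se) sets effort on bond)
bond 2 stroke→I1  (prefer integral on I1)
bond 3 stroke→J1  (common-f at J1 fixed by 2)
bond 4 stroke→J1  (J1: bond 2 brought flow, rest push out)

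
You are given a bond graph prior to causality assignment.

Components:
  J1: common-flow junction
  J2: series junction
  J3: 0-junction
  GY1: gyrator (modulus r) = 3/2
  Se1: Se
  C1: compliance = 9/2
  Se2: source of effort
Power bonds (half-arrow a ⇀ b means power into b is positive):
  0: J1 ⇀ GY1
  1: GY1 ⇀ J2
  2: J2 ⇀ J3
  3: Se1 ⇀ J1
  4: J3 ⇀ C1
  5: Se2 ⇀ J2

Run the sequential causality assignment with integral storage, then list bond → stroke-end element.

#3 stroke at J1  (Se1 (Se) sets effort on bond)
#5 stroke at J2  (Se2 (Se) sets effort on bond)
#0 stroke at GY1  (J1: last free bond brings flow in)
#1 stroke at GY1  (through GY1, causality inverts; strokes same side of GY1)
#2 stroke at J2  (1-jn J2 has f-setter on 1)
#4 stroke at J3  (closing 0-jn rule on J3)

#0 stroke→GY1
#1 stroke→GY1
#2 stroke→J2
#3 stroke→J1
#4 stroke→J3
#5 stroke→J2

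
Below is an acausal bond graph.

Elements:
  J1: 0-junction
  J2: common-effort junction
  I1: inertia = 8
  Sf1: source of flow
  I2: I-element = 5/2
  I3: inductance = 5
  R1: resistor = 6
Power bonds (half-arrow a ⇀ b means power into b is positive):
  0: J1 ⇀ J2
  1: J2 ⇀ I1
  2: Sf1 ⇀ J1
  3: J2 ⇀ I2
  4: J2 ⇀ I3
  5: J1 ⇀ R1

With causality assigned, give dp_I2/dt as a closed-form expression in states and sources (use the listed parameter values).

β2 →Sf1  (source Sf1 imposes f)
β1 →I1  (I1 outputs flow p/I1)
β3 →I2  (I2 integral (f out))
β4 →I3  (I3 outputs flow p/I3)
β0 →J2  (J2 needs exactly one e-in)
β5 →J1  (J1 needs exactly one e-in)

dp_I2/dt = 6*F_Sf1 - 3*p_I1/4 - 12*p_I2/5 - 6*p_I3/5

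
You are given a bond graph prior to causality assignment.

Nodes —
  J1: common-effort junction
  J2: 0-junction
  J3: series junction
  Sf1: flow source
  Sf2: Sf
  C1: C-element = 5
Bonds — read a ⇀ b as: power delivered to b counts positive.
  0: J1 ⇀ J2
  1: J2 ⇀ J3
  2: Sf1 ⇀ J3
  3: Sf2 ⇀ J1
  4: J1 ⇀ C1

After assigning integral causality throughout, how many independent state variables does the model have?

1  (C1 all integral)

#2 →Sf1  (Sf1: flow source, stroke at near end)
#3 →Sf2  (Sf2: flow source, stroke at near end)
#1 →J3  (J3 flow already set via bond 2)
#0 →J2  (closing 0-jn rule on J2)
#4 →J1  (J1 needs exactly one e-in)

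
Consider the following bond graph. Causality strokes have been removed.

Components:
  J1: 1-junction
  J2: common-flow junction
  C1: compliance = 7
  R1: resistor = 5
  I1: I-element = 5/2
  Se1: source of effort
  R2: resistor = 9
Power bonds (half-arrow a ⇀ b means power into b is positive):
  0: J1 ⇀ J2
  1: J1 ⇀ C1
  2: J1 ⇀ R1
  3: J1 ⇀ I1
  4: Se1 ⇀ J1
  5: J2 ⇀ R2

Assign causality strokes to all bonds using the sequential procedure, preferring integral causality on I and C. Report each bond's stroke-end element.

b0 stroke→J1
b1 stroke→J1
b2 stroke→J1
b3 stroke→I1
b4 stroke→J1
b5 stroke→J2

β4 stroke at J1  (Se1: effort source, stroke at far end)
β1 stroke at J1  (C1 outputs effort q/C1)
β3 stroke at I1  (I1: I, integral causality)
β0 stroke at J1  (1-jn J1 has f-setter on 3)
β2 stroke at J1  (J1: bond 3 brought flow, rest push out)
β5 stroke at J2  (common-f at J2 fixed by 0)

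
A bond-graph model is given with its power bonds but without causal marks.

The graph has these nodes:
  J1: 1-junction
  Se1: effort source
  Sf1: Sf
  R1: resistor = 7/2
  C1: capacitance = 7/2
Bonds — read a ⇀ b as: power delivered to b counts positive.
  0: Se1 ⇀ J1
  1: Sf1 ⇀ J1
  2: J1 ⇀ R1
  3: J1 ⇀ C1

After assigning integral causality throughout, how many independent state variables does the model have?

1  (C1 all integral)

bond 0 →J1  (source Se1 imposes e)
bond 1 →Sf1  (Sf1 fixes flow; stroke at Sf1)
bond 2 →J1  (J1 flow already set via bond 1)
bond 3 →J1  (common-f at J1 fixed by 1)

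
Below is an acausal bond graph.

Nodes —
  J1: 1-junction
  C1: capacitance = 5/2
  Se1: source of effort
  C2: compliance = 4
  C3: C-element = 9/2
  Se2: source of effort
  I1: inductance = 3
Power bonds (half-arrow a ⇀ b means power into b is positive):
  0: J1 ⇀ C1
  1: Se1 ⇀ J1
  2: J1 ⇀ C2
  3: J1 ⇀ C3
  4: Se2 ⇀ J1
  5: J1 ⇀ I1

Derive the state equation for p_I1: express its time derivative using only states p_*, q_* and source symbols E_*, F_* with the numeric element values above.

b1 →J1  (Se1 (Se) sets effort on bond)
b4 →J1  (source Se2 imposes e)
b0 →J1  (prefer integral on C1)
b2 →J1  (C2 outputs effort q/C2)
b3 →J1  (prefer integral on C3)
b5 →I1  (J1 needs exactly one f-in)

dp_I1/dt = E_Se1 + E_Se2 - 2*q_C1/5 - q_C2/4 - 2*q_C3/9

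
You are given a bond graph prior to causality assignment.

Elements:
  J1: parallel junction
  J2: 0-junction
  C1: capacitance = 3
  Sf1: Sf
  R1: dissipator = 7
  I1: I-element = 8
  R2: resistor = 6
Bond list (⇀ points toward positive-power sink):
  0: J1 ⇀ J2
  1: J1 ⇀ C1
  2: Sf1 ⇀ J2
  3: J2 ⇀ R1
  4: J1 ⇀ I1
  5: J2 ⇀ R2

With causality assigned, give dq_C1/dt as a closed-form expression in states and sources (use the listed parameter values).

bond 2 stroke→Sf1  (Sf1 fixes flow; stroke at Sf1)
bond 1 stroke→J1  (C1: C, integral causality)
bond 0 stroke→J2  (J1 effort already set via bond 1)
bond 4 stroke→I1  (common-e at J1 fixed by 1)
bond 3 stroke→R1  (0-jn J2 has e-setter on 0)
bond 5 stroke→R2  (0-jn J2 has e-setter on 0)

dq_C1/dt = F_Sf1 - p_I1/8 - 13*q_C1/126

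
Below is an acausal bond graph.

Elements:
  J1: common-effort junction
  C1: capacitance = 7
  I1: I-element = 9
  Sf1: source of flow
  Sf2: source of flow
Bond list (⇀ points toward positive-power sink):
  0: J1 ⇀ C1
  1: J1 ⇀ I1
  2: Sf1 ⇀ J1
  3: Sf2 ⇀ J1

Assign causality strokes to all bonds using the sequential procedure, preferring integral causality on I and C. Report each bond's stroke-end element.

bond 0 stroke at J1
bond 1 stroke at I1
bond 2 stroke at Sf1
bond 3 stroke at Sf2

#2 →Sf1  (source Sf1 imposes f)
#3 →Sf2  (Sf2 (Sf) sets flow on bond)
#0 →J1  (prefer integral on C1)
#1 →I1  (J1 effort already set via bond 0)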